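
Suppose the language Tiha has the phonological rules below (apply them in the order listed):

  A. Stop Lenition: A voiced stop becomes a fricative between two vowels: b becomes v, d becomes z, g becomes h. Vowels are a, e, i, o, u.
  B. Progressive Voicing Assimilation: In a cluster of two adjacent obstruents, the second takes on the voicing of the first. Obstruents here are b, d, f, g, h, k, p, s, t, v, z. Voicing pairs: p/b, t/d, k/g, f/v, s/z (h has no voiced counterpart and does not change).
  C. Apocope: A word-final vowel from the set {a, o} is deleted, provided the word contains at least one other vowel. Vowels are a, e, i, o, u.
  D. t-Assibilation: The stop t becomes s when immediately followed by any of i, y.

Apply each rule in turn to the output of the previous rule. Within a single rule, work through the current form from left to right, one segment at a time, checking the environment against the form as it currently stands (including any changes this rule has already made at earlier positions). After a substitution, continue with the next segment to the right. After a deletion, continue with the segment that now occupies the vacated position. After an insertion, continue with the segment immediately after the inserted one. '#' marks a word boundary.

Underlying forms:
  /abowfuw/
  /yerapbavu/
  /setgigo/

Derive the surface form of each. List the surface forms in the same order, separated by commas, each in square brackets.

/abowfuw/:
  A Stop Lenition: [abowfuw] → [avowfuw]
  B Progressive Voicing Assimilation: no change — [avowfuw]
  C Apocope: no change — [avowfuw]
  D t-Assibilation: no change — [avowfuw]
/yerapbavu/:
  A Stop Lenition: no change — [yerapbavu]
  B Progressive Voicing Assimilation: [yerapbavu] → [yerappavu]
  C Apocope: no change — [yerappavu]
  D t-Assibilation: no change — [yerappavu]
/setgigo/:
  A Stop Lenition: [setgigo] → [setgiho]
  B Progressive Voicing Assimilation: [setgiho] → [setkiho]
  C Apocope: [setkiho] → [setkih]
  D t-Assibilation: no change — [setkih]

[avowfuw], [yerappavu], [setkih]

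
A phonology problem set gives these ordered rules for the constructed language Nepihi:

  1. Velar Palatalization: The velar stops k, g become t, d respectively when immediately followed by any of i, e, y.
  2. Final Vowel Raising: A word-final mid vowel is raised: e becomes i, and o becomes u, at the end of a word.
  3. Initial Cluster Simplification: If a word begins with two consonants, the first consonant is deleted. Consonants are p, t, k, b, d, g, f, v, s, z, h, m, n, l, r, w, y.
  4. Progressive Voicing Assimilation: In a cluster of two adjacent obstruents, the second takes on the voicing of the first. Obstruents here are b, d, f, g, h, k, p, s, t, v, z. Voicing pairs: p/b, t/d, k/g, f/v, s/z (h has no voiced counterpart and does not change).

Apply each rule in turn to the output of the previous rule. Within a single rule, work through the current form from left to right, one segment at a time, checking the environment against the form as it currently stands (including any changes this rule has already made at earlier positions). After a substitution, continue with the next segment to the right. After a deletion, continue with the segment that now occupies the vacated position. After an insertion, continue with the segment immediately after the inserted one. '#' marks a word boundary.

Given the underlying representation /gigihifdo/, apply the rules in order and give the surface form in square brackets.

1 Velar Palatalization: [gigihifdo] → [didihifdo]
2 Final Vowel Raising: [didihifdo] → [didihifdu]
3 Initial Cluster Simplification: no change — [didihifdu]
4 Progressive Voicing Assimilation: [didihifdu] → [didihiftu]

[didihiftu]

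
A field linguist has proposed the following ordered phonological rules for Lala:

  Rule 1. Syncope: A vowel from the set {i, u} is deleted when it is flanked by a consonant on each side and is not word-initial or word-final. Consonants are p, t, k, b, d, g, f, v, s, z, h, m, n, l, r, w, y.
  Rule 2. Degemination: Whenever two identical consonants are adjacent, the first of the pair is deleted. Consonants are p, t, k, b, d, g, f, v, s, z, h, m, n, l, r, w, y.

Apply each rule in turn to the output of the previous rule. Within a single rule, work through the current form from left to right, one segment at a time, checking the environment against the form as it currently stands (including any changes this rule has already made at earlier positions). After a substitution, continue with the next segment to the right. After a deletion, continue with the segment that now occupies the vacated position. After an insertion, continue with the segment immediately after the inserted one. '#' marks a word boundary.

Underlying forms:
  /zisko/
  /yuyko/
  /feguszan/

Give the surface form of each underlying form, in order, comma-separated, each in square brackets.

[zsko], [yko], [fegszan]

/zisko/:
  Rule 1 Syncope: [zisko] → [zsko]
  Rule 2 Degemination: no change — [zsko]
/yuyko/:
  Rule 1 Syncope: [yuyko] → [yyko]
  Rule 2 Degemination: [yyko] → [yko]
/feguszan/:
  Rule 1 Syncope: [feguszan] → [fegszan]
  Rule 2 Degemination: no change — [fegszan]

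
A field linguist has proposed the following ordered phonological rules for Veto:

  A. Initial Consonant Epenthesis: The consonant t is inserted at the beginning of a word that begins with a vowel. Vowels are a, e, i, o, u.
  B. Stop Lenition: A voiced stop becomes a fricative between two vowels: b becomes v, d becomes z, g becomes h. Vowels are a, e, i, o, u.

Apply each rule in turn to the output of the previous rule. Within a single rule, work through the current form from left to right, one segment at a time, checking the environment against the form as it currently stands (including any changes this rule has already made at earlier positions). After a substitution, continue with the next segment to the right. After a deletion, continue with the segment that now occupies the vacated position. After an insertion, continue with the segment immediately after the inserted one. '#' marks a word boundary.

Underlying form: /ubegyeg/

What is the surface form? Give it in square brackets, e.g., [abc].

A Initial Consonant Epenthesis: [ubegyeg] → [tubegyeg]
B Stop Lenition: [tubegyeg] → [tuvegyeg]

[tuvegyeg]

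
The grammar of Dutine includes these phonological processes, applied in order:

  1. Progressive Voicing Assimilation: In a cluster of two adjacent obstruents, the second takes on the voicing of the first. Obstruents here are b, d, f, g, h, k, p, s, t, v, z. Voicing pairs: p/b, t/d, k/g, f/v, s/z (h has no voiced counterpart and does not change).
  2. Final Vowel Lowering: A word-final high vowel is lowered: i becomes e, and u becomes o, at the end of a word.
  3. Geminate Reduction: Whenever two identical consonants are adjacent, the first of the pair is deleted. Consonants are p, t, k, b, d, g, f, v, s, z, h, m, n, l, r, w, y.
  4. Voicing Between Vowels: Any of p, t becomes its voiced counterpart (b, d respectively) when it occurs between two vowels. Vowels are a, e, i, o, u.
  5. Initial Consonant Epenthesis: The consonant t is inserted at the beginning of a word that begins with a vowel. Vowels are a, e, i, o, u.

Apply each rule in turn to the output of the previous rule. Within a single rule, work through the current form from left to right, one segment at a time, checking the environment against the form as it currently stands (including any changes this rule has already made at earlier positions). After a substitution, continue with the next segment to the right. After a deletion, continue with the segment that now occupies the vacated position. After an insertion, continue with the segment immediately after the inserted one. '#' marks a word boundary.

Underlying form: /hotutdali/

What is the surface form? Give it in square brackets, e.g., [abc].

[hodudale]

1 Progressive Voicing Assimilation: [hotutdali] → [hotuttali]
2 Final Vowel Lowering: [hotuttali] → [hotuttale]
3 Geminate Reduction: [hotuttale] → [hotutale]
4 Voicing Between Vowels: [hotutale] → [hodudale]
5 Initial Consonant Epenthesis: no change — [hodudale]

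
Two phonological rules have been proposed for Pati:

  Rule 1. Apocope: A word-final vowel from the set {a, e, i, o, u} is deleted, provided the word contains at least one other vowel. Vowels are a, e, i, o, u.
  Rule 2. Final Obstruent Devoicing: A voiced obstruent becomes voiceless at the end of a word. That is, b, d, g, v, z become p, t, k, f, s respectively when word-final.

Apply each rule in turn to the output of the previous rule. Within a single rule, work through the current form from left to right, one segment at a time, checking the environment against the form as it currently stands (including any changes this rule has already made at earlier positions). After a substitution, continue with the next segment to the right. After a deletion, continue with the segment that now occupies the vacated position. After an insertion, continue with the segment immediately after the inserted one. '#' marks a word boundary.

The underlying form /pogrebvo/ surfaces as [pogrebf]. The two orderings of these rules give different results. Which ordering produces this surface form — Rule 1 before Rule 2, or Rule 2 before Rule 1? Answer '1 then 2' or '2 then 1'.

1 then 2

Order 1 then 2:
  1 Apocope: [pogrebvo] → [pogrebv]
  2 Final Obstruent Devoicing: [pogrebv] → [pogrebf]
  result: [pogrebf]
Order 2 then 1:
  2 Final Obstruent Devoicing: no change — [pogrebvo]
  1 Apocope: [pogrebvo] → [pogrebv]
  result: [pogrebv]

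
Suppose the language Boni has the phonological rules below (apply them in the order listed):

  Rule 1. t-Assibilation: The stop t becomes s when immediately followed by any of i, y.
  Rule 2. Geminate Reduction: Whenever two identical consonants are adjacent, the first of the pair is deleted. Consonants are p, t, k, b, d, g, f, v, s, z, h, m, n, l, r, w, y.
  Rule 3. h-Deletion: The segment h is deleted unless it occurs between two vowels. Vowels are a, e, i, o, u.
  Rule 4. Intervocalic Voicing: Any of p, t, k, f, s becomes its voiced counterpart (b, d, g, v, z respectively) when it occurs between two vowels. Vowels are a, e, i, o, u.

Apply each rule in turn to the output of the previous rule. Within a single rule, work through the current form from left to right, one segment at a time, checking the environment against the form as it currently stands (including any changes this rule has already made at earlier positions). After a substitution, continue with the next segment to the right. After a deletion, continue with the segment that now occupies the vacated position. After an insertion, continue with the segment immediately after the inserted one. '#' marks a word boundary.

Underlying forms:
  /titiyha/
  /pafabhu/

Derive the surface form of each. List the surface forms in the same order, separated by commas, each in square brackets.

[siziya], [pavabu]

/titiyha/:
  Rule 1 t-Assibilation: [titiyha] → [sisiyha]
  Rule 2 Geminate Reduction: no change — [sisiyha]
  Rule 3 h-Deletion: [sisiyha] → [sisiya]
  Rule 4 Intervocalic Voicing: [sisiya] → [siziya]
/pafabhu/:
  Rule 1 t-Assibilation: no change — [pafabhu]
  Rule 2 Geminate Reduction: no change — [pafabhu]
  Rule 3 h-Deletion: [pafabhu] → [pafabu]
  Rule 4 Intervocalic Voicing: [pafabu] → [pavabu]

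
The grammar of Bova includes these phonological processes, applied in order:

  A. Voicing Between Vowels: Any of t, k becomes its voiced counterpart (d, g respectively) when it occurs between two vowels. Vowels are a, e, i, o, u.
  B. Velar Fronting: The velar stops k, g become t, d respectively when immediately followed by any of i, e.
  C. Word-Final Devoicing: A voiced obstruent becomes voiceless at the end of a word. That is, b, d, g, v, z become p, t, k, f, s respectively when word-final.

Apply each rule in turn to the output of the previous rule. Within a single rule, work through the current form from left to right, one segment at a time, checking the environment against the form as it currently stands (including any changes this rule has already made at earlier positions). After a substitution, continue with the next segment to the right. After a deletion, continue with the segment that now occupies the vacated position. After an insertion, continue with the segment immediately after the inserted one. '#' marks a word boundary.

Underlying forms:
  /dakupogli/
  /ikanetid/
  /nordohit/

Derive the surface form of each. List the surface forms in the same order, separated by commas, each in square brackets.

/dakupogli/:
  A Voicing Between Vowels: [dakupogli] → [dagupogli]
  B Velar Fronting: no change — [dagupogli]
  C Word-Final Devoicing: no change — [dagupogli]
/ikanetid/:
  A Voicing Between Vowels: [ikanetid] → [iganedid]
  B Velar Fronting: no change — [iganedid]
  C Word-Final Devoicing: [iganedid] → [iganedit]
/nordohit/:
  A Voicing Between Vowels: no change — [nordohit]
  B Velar Fronting: no change — [nordohit]
  C Word-Final Devoicing: no change — [nordohit]

[dagupogli], [iganedit], [nordohit]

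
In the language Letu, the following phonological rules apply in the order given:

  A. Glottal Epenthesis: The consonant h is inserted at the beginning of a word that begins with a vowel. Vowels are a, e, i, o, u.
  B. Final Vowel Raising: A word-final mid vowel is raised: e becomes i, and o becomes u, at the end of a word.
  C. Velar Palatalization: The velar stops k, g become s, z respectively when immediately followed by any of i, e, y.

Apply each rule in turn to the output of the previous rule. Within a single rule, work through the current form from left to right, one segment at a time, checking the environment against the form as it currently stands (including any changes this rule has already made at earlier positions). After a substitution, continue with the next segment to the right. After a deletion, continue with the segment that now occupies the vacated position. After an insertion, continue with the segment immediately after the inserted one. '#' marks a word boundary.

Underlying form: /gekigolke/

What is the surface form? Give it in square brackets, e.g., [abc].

A Glottal Epenthesis: no change — [gekigolke]
B Final Vowel Raising: [gekigolke] → [gekigolki]
C Velar Palatalization: [gekigolki] → [zesigolsi]

[zesigolsi]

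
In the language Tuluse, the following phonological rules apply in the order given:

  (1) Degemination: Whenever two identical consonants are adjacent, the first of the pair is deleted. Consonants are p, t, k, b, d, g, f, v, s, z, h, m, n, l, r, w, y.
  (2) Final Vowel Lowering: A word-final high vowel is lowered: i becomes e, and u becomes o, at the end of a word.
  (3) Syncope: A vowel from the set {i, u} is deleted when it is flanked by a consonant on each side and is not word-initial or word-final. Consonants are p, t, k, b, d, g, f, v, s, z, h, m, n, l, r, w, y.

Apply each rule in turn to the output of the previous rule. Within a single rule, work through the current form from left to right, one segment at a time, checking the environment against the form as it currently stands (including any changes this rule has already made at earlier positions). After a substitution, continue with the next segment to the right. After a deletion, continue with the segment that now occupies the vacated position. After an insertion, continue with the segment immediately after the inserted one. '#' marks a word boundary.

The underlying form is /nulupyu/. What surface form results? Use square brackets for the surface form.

(1) Degemination: no change — [nulupyu]
(2) Final Vowel Lowering: [nulupyu] → [nulupyo]
(3) Syncope: [nulupyo] → [nlpyo]

[nlpyo]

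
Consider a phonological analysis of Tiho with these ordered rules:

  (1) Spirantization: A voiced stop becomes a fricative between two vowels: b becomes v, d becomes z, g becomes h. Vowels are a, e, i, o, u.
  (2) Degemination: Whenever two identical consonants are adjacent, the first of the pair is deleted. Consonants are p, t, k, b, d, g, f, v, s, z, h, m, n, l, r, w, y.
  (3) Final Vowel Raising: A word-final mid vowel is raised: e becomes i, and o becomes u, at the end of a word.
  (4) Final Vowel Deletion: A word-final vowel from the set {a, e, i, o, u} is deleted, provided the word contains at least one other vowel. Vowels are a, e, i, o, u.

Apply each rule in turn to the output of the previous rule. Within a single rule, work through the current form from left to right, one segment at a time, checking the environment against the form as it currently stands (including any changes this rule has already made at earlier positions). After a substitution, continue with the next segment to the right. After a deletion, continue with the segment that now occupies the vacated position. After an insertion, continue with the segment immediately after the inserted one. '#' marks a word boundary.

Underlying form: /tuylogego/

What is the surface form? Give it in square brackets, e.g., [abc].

(1) Spirantization: [tuylogego] → [tuyloheho]
(2) Degemination: no change — [tuyloheho]
(3) Final Vowel Raising: [tuyloheho] → [tuylohehu]
(4) Final Vowel Deletion: [tuylohehu] → [tuyloheh]

[tuyloheh]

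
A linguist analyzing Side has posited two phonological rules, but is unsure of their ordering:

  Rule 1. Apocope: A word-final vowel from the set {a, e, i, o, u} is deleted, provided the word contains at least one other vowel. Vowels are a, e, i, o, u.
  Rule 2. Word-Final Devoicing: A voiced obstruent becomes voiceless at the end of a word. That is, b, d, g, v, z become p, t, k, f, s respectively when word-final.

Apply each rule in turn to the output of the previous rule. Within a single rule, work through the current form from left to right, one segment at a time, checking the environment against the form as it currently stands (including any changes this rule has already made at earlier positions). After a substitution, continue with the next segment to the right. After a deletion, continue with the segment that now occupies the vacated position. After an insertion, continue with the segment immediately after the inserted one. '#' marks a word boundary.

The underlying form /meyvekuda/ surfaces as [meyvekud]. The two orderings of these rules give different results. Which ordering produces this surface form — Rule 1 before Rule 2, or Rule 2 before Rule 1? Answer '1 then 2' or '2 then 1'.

2 then 1

Order 1 then 2:
  1 Apocope: [meyvekuda] → [meyvekud]
  2 Word-Final Devoicing: [meyvekud] → [meyvekut]
  result: [meyvekut]
Order 2 then 1:
  2 Word-Final Devoicing: no change — [meyvekuda]
  1 Apocope: [meyvekuda] → [meyvekud]
  result: [meyvekud]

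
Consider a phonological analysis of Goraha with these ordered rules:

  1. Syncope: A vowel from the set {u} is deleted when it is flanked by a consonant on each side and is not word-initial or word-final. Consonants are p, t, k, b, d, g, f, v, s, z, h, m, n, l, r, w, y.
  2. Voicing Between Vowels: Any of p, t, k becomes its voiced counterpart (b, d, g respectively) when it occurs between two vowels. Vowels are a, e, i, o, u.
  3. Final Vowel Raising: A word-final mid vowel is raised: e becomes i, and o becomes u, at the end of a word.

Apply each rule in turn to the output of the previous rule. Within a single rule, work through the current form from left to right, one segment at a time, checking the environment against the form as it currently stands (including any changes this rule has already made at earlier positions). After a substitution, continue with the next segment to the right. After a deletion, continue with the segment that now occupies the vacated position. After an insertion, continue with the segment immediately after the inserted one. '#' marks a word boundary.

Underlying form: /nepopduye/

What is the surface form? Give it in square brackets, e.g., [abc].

[nebopdyi]

1 Syncope: [nepopduye] → [nepopdye]
2 Voicing Between Vowels: [nepopdye] → [nebopdye]
3 Final Vowel Raising: [nebopdye] → [nebopdyi]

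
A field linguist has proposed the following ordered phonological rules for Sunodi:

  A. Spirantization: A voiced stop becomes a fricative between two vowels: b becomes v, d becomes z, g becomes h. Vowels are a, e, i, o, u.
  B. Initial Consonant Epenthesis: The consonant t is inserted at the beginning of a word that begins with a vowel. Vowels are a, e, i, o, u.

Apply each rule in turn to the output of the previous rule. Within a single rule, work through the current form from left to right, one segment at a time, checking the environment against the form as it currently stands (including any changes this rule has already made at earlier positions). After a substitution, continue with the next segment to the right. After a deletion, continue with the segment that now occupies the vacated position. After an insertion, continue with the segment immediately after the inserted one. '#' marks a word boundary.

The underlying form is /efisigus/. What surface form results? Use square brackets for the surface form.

[tefisihus]

A Spirantization: [efisigus] → [efisihus]
B Initial Consonant Epenthesis: [efisihus] → [tefisihus]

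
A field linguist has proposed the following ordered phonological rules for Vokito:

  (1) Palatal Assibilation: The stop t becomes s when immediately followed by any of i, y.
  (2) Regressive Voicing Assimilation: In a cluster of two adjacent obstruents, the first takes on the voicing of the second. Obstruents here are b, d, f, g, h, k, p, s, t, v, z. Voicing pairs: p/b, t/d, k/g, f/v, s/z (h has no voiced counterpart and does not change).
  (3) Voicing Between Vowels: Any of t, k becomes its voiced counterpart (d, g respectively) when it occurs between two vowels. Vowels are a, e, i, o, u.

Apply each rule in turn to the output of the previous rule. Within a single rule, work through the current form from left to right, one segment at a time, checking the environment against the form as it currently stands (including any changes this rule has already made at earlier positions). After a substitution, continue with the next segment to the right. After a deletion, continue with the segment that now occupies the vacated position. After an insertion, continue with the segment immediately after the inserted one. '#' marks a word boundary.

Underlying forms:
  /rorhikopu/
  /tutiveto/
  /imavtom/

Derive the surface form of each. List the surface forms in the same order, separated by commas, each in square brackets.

/rorhikopu/:
  (1) Palatal Assibilation: no change — [rorhikopu]
  (2) Regressive Voicing Assimilation: no change — [rorhikopu]
  (3) Voicing Between Vowels: [rorhikopu] → [rorhigopu]
/tutiveto/:
  (1) Palatal Assibilation: [tutiveto] → [tusiveto]
  (2) Regressive Voicing Assimilation: no change — [tusiveto]
  (3) Voicing Between Vowels: [tusiveto] → [tusivedo]
/imavtom/:
  (1) Palatal Assibilation: no change — [imavtom]
  (2) Regressive Voicing Assimilation: [imavtom] → [imaftom]
  (3) Voicing Between Vowels: no change — [imaftom]

[rorhigopu], [tusivedo], [imaftom]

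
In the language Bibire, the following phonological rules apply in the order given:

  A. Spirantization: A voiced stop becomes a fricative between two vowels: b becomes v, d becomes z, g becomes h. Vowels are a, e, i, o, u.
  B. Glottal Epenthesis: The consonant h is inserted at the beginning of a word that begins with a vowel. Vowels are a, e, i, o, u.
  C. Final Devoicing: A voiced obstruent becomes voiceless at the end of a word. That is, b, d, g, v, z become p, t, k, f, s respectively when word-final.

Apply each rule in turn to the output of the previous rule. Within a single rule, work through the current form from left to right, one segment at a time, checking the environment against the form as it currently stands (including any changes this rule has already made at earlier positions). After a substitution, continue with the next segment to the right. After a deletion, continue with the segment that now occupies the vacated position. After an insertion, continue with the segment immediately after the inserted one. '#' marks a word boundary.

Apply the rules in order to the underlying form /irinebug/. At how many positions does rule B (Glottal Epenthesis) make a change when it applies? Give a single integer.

1

A Spirantization: [irinebug] → [irinevug]
B Glottal Epenthesis: [irinevug] → [hirinevug]
C Final Devoicing: [hirinevug] → [hirinevuk]
Rule B changed 1 position(s).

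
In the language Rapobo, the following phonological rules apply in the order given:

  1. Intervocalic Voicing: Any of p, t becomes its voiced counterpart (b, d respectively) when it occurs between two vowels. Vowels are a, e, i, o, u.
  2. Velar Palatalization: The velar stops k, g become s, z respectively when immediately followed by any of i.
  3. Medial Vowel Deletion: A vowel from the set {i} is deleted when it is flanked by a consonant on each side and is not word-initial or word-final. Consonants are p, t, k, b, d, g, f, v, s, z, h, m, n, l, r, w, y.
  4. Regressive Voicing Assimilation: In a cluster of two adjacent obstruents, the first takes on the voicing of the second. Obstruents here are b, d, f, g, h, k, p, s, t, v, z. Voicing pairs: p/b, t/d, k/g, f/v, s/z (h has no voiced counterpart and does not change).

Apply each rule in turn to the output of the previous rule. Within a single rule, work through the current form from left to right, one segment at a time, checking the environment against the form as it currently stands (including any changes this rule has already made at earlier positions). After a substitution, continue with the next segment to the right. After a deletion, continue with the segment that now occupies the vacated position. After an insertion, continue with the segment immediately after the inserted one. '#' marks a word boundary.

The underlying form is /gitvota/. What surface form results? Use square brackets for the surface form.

1 Intervocalic Voicing: [gitvota] → [gitvoda]
2 Velar Palatalization: [gitvoda] → [zitvoda]
3 Medial Vowel Deletion: [zitvoda] → [ztvoda]
4 Regressive Voicing Assimilation: [ztvoda] → [sdvoda]

[sdvoda]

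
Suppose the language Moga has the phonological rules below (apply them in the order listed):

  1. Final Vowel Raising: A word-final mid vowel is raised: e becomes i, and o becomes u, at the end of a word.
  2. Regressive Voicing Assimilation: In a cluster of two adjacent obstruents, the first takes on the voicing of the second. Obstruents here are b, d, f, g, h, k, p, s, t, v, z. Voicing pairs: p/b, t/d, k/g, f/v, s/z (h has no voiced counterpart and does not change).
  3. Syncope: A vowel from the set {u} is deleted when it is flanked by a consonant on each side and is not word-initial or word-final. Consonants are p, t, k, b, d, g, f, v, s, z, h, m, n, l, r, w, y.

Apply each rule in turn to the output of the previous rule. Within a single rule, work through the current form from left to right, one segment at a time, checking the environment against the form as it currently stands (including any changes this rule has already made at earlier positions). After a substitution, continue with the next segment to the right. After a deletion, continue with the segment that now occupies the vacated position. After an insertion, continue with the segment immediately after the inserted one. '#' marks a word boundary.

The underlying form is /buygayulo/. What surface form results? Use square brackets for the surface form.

[bygaylu]

1 Final Vowel Raising: [buygayulo] → [buygayulu]
2 Regressive Voicing Assimilation: no change — [buygayulu]
3 Syncope: [buygayulu] → [bygaylu]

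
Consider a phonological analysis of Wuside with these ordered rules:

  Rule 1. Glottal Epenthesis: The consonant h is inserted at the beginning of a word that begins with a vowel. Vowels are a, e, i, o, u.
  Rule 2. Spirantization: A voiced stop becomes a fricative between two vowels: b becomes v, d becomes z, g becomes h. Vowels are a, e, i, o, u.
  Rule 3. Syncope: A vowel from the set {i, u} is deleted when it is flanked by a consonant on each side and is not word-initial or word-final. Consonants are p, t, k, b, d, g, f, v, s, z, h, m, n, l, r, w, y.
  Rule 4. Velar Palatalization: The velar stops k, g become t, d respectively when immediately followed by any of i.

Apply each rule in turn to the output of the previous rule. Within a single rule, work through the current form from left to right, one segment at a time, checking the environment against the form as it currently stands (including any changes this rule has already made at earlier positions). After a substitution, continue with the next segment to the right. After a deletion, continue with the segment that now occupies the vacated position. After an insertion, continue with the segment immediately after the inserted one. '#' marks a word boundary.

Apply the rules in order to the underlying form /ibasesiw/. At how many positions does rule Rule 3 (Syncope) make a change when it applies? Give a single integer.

Rule 1 Glottal Epenthesis: [ibasesiw] → [hibasesiw]
Rule 2 Spirantization: [hibasesiw] → [hivasesiw]
Rule 3 Syncope: [hivasesiw] → [hvasesw]
Rule 4 Velar Palatalization: no change — [hvasesw]
Rule Rule 3 changed 2 position(s).

2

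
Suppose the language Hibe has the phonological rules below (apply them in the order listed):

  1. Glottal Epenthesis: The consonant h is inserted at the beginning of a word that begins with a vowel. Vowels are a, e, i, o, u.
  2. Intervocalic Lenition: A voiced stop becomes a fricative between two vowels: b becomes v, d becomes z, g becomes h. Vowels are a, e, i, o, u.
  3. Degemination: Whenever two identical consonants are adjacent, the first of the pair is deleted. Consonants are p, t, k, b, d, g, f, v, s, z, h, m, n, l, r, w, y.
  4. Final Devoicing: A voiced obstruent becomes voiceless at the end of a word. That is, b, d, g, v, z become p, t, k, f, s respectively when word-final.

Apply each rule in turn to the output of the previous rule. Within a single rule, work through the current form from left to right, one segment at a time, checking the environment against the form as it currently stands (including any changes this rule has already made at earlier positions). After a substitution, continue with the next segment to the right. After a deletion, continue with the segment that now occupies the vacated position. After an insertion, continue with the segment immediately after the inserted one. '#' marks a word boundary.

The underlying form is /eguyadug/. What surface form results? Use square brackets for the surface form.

1 Glottal Epenthesis: [eguyadug] → [heguyadug]
2 Intervocalic Lenition: [heguyadug] → [hehuyazug]
3 Degemination: no change — [hehuyazug]
4 Final Devoicing: [hehuyazug] → [hehuyazuk]

[hehuyazuk]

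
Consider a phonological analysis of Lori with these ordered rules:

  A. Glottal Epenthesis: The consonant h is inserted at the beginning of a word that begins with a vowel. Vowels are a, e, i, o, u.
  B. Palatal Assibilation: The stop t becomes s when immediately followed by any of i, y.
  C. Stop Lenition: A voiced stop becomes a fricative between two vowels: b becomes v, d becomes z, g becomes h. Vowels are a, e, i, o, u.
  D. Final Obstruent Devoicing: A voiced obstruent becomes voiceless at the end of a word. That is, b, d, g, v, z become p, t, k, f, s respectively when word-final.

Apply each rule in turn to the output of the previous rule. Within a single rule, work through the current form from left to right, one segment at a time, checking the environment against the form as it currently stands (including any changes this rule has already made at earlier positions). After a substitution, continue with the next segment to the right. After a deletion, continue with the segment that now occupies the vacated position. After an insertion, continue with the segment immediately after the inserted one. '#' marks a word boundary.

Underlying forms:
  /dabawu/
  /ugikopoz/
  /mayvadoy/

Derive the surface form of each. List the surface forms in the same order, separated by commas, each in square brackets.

/dabawu/:
  A Glottal Epenthesis: no change — [dabawu]
  B Palatal Assibilation: no change — [dabawu]
  C Stop Lenition: [dabawu] → [davawu]
  D Final Obstruent Devoicing: no change — [davawu]
/ugikopoz/:
  A Glottal Epenthesis: [ugikopoz] → [hugikopoz]
  B Palatal Assibilation: no change — [hugikopoz]
  C Stop Lenition: [hugikopoz] → [huhikopoz]
  D Final Obstruent Devoicing: [huhikopoz] → [huhikopos]
/mayvadoy/:
  A Glottal Epenthesis: no change — [mayvadoy]
  B Palatal Assibilation: no change — [mayvadoy]
  C Stop Lenition: [mayvadoy] → [mayvazoy]
  D Final Obstruent Devoicing: no change — [mayvazoy]

[davawu], [huhikopos], [mayvazoy]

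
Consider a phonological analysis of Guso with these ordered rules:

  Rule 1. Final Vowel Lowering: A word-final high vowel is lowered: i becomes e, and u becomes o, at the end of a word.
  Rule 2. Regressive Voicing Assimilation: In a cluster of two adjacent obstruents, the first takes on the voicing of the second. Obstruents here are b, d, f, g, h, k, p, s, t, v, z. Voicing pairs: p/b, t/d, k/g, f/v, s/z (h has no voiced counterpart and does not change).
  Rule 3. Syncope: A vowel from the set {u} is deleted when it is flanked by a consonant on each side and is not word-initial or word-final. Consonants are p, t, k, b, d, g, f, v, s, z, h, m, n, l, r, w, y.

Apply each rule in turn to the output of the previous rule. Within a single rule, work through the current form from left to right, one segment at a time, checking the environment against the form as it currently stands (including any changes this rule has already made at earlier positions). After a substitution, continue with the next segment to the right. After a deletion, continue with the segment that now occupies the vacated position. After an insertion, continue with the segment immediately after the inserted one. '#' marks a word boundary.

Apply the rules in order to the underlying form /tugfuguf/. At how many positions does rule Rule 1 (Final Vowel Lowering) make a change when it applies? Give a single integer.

0

Rule 1 Final Vowel Lowering: no change — [tugfuguf]
Rule 2 Regressive Voicing Assimilation: [tugfuguf] → [tukfuguf]
Rule 3 Syncope: [tukfuguf] → [tkfgf]
Rule Rule 1 changed 0 position(s).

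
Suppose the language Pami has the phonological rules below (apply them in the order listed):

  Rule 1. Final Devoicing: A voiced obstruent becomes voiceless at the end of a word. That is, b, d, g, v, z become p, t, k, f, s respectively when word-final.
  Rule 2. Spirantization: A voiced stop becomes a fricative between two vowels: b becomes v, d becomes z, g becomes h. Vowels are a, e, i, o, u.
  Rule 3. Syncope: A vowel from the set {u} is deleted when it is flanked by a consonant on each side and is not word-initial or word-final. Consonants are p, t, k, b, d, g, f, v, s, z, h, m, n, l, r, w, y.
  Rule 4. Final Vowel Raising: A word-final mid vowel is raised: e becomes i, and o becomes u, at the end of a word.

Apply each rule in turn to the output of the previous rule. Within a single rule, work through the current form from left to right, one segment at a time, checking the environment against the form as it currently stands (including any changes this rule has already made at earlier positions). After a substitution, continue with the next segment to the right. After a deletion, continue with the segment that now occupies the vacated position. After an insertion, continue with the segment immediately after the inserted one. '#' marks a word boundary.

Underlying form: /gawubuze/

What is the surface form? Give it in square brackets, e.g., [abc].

Rule 1 Final Devoicing: no change — [gawubuze]
Rule 2 Spirantization: [gawubuze] → [gawuvuze]
Rule 3 Syncope: [gawuvuze] → [gawvze]
Rule 4 Final Vowel Raising: [gawvze] → [gawvzi]

[gawvzi]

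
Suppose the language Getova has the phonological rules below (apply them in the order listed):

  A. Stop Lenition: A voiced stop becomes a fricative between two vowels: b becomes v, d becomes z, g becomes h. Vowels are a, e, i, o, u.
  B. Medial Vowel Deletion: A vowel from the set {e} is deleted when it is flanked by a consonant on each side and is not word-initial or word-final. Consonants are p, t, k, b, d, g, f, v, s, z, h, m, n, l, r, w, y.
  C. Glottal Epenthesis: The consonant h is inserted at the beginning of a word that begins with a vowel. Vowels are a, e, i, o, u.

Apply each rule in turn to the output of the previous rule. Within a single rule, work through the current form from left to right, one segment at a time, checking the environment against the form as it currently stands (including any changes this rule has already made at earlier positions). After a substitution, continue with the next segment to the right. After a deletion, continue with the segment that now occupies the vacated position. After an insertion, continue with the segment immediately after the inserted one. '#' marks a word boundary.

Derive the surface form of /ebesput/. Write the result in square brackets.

A Stop Lenition: [ebesput] → [evesput]
B Medial Vowel Deletion: [evesput] → [evsput]
C Glottal Epenthesis: [evsput] → [hevsput]

[hevsput]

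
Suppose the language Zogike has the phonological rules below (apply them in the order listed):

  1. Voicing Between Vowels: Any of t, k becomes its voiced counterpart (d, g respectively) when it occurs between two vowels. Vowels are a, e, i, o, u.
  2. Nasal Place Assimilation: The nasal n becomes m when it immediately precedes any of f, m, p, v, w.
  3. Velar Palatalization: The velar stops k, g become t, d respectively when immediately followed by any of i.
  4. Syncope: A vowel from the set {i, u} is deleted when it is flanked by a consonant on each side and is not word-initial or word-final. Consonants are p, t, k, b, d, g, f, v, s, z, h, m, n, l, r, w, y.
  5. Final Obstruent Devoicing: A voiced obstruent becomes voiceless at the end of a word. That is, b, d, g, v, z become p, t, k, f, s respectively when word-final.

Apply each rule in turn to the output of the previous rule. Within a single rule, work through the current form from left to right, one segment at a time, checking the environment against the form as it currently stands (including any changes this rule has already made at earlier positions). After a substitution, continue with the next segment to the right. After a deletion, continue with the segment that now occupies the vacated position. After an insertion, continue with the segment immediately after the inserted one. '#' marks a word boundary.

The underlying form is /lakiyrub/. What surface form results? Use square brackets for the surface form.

[ladyrp]

1 Voicing Between Vowels: [lakiyrub] → [lagiyrub]
2 Nasal Place Assimilation: no change — [lagiyrub]
3 Velar Palatalization: [lagiyrub] → [ladiyrub]
4 Syncope: [ladiyrub] → [ladyrb]
5 Final Obstruent Devoicing: [ladyrb] → [ladyrp]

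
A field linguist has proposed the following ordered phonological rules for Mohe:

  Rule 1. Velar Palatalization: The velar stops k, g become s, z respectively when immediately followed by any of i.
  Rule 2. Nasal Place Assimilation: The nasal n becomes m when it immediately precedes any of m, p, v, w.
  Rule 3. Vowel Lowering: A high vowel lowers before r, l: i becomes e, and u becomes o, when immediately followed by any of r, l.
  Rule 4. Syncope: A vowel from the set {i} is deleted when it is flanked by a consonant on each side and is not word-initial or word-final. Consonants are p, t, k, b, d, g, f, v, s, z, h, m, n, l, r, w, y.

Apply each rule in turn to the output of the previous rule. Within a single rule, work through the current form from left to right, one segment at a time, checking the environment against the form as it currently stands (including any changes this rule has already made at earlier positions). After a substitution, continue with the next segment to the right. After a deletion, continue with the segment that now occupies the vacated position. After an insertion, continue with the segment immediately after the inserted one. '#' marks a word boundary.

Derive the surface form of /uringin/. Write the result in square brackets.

Rule 1 Velar Palatalization: [uringin] → [urinzin]
Rule 2 Nasal Place Assimilation: no change — [urinzin]
Rule 3 Vowel Lowering: [urinzin] → [orinzin]
Rule 4 Syncope: [orinzin] → [ornzn]

[ornzn]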